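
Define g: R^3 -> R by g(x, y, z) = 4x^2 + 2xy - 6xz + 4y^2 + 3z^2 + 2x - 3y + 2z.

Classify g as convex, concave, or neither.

convex

g is quadratic, so its Hessian is the constant matrix H = [[8, 2, -6], [2, 8, 0], [-6, 0, 6]].
Leading principal minors: 8, 60, 72.
All positive ⇒ H ≻ 0 ⇒ convex.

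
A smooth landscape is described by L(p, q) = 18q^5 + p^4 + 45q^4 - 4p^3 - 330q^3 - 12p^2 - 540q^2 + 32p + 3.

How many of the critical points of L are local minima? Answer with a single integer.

L separates as a function of p plus a function of q, so ∇L=0 decouples.
∂L/∂p = 4(p - 4)(p - 1)(p + 2) = 0 at p ∈ {-2, 1, 4}; ∂L/∂q = 90q(q - 3)(q + 1)(q + 4) = 0 at q ∈ {-4, -1, 0, 3}.
The Hessian is diagonal: diag(L_pp, L_qq). Second derivatives: L_pp(-2)=72, L_pp(1)=-36, L_pp(4)=72; L_qq(-4)=-7560, L_qq(-1)=1080, L_qq(0)=-1080, L_qq(3)=7560.
Local minima occur where both diagonal entries positive: (-2, -1), (-2, 3), (4, -1), (4, 3). Count: 4.

4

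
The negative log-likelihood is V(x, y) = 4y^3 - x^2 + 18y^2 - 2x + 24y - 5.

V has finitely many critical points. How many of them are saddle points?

V separates as a function of x plus a function of y, so ∇V=0 decouples.
∂V/∂x = -2(x + 1) = 0 at x ∈ {-1}; ∂V/∂y = 12(y + 1)(y + 2) = 0 at y ∈ {-2, -1}.
The Hessian is diagonal: diag(V_xx, V_yy). Second derivatives: V_xx(-1)=-2; V_yy(-2)=-12, V_yy(-1)=12.
Saddle points occur where the two diagonal entries have opposite signs: (-1, -1). Count: 1.

1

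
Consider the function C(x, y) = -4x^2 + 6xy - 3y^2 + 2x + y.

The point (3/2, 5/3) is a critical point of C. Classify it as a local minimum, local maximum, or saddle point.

The Hessian of C is constant: H = [[-8, 6], [6, -6]].
det(H) = (-8)·(-6) − 6² = 12.
det(H) > 0 and tr(H) = -14 < 0, so H is negative definite and the point is a local maximum.

local maximum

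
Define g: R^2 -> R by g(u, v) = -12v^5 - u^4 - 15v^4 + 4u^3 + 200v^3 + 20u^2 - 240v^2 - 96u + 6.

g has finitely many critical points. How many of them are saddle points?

6

g separates as a function of u plus a function of v, so ∇g=0 decouples.
∂g/∂u = -4(u - 4)(u - 2)(u + 3) = 0 at u ∈ {-3, 2, 4}; ∂g/∂v = -60v(v - 2)(v - 1)(v + 4) = 0 at v ∈ {-4, 0, 1, 2}.
The Hessian is diagonal: diag(g_uu, g_vv). Second derivatives: g_uu(-3)=-140, g_uu(2)=40, g_uu(4)=-56; g_vv(-4)=7200, g_vv(0)=-480, g_vv(1)=300, g_vv(2)=-720.
Saddle points occur where the two diagonal entries have opposite signs: (-3, -4), (-3, 1), (2, 0), (2, 2), (4, -4), (4, 1). Count: 6.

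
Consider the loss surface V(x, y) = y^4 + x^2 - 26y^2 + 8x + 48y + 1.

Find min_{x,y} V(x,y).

V(x,y) separates as P(x) + Q(y) + 1, so its minimum is min P + min Q + 1.
P'(x) = 2x + 8 vanishes at x ∈ {-4}; Q'(y) = 4(y - 3)(y - 1)(y + 4) vanishes at y ∈ {-4, 1, 3}.
Local minima of P (where P''>0): P(-4)=-16. Local minima of Q: Q(-4)=-352, Q(3)=-9.
So the global minimum of V is P(-4) + Q(-4) + 1 = -16 − 352 + 1 = -367, attained at (-4, -4).

-367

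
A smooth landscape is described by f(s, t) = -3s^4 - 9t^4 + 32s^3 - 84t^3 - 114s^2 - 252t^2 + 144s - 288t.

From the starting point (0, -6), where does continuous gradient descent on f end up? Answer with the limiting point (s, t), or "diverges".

diverges

f is separable, so gradient descent decouples: s follows -∂f/∂s, t follows -∂f/∂t.
∂f/∂s = -12(s - 4)(s - 3)(s - 1); at s=0 this is 144, so s decreases.
∂f/∂t = -36(t + 1)(t + 2)(t + 4); at t=-6 this is 1440, so t decreases.
The s-coordinate has no critical point in that direction and runs off to infinity.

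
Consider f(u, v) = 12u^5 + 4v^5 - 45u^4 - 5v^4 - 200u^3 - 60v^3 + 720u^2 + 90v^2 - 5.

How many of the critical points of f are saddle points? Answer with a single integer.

8

f separates as a function of u plus a function of v, so ∇f=0 decouples.
∂f/∂u = 60u(u - 4)(u - 2)(u + 3) = 0 at u ∈ {-3, 0, 2, 4}; ∂f/∂v = 20v(v - 3)(v - 1)(v + 3) = 0 at v ∈ {-3, 0, 1, 3}.
The Hessian is diagonal: diag(f_uu, f_vv). Second derivatives: f_uu(-3)=-6300, f_uu(0)=1440, f_uu(2)=-1200, f_uu(4)=3360; f_vv(-3)=-1440, f_vv(0)=180, f_vv(1)=-160, f_vv(3)=720.
Saddle points occur where the two diagonal entries have opposite signs: (-3, 0), (-3, 3), (0, -3), (0, 1), (2, 0), (2, 3), (4, -3), (4, 1). Count: 8.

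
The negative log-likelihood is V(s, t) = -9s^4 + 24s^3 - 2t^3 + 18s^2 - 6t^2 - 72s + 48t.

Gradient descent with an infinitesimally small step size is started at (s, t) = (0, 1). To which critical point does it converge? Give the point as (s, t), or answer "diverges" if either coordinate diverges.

V is separable, so gradient descent decouples: s follows -∂V/∂s, t follows -∂V/∂t.
∂V/∂s = -36(s - 2)(s - 1)(s + 1); at s=0 this is -72, so s increases.
∂V/∂t = -6(t - 2)(t + 4); at t=1 this is 30, so t decreases.
s converges to its nearest critical value 1 (a local min of the s-part); t converges to -4. The iterate converges to (1, -4).

(1, -4)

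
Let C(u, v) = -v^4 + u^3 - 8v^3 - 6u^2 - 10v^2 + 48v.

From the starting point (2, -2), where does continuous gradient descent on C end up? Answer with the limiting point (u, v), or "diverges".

C is separable, so gradient descent decouples: u follows -∂C/∂u, v follows -∂C/∂v.
∂C/∂u = 3u(u - 4); at u=2 this is -12, so u increases.
∂C/∂v = -4(v - 1)(v + 3)(v + 4); at v=-2 this is 24, so v decreases.
u converges to its nearest critical value 4 (a local min of the u-part); v converges to -3. The iterate converges to (4, -3).

(4, -3)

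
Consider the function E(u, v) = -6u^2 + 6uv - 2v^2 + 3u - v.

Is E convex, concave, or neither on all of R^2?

E is quadratic, so its Hessian is the constant matrix H = [[-12, 6], [6, -4]].
det(H) = 12, tr(H) = -16.
det(H) > 0 and tr(H) < 0, so H is negative definite everywhere: concave.

concave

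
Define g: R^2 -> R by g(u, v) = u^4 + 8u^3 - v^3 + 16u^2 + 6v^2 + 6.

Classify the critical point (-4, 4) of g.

saddle point

The mixed partial ∂²g/∂u∂v is 0, so the Hessian at any point is diag(g_uu, g_vv) = diag(4(3u^2 + 12u + 8), 6(-v + 2)).
At (-4, 4): H = diag(32, -12).
The eigenvalues have opposite signs, so H is indefinite: a saddle point.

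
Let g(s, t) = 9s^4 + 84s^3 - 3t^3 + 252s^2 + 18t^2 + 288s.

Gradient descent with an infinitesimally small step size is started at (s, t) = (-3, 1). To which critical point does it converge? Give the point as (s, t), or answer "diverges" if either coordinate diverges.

g is separable, so gradient descent decouples: s follows -∂g/∂s, t follows -∂g/∂t.
∂g/∂s = 36(s + 1)(s + 2)(s + 4); at s=-3 this is 72, so s decreases.
∂g/∂t = -9t(t - 4); at t=1 this is 27, so t decreases.
s converges to its nearest critical value -4 (a local min of the s-part); t converges to 0. The iterate converges to (-4, 0).

(-4, 0)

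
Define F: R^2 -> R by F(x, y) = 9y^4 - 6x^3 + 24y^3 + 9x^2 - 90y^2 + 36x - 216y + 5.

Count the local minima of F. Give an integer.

2

F separates as a function of x plus a function of y, so ∇F=0 decouples.
∂F/∂x = -18(x - 2)(x + 1) = 0 at x ∈ {-1, 2}; ∂F/∂y = 36(y - 2)(y + 1)(y + 3) = 0 at y ∈ {-3, -1, 2}.
The Hessian is diagonal: diag(F_xx, F_yy). Second derivatives: F_xx(-1)=54, F_xx(2)=-54; F_yy(-3)=360, F_yy(-1)=-216, F_yy(2)=540.
Local minima occur where both diagonal entries positive: (-1, -3), (-1, 2). Count: 2.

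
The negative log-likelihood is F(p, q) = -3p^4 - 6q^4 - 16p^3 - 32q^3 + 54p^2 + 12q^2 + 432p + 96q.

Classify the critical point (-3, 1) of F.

saddle point

The mixed partial ∂²F/∂p∂q is 0, so the Hessian at any point is diag(F_pp, F_qq) = diag(12(-3p^2 - 8p + 9), 24(-3q^2 - 8q + 1)).
At (-3, 1): H = diag(72, -240).
The eigenvalues have opposite signs, so H is indefinite: a saddle point.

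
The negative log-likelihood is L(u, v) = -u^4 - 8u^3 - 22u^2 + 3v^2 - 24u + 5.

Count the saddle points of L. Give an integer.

L separates as a function of u plus a function of v, so ∇L=0 decouples.
∂L/∂u = -4(u + 1)(u + 2)(u + 3) = 0 at u ∈ {-3, -2, -1}; ∂L/∂v = 6v = 0 at v ∈ {0}.
The Hessian is diagonal: diag(L_uu, L_vv). Second derivatives: L_uu(-3)=-8, L_uu(-2)=4, L_uu(-1)=-8; L_vv(0)=6.
Saddle points occur where the two diagonal entries have opposite signs: (-3, 0), (-1, 0). Count: 2.

2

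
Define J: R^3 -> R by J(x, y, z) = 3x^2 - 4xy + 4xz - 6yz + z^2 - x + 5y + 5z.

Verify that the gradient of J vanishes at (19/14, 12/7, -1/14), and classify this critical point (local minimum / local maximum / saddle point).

saddle point

∇J = (6x - 4y + 4z - 1, -4x - 6z + 5, 4x - 6y + 2z + 5); substituting (19/14, 12/7, -1/14) gives ∇J = (0, 0, 0), so (19/14, 12/7, -1/14) is indeed a critical point.
The Hessian is constant: H = [[6, -4, 4], [-4, 0, -6], [4, -6, 2]].
Leading principal minors: Δ₁ = 6, Δ₂ = -16, Δ₃ = -56.
The minors fit neither the all-positive nor the alternating-sign pattern, so H is indefinite: a saddle point.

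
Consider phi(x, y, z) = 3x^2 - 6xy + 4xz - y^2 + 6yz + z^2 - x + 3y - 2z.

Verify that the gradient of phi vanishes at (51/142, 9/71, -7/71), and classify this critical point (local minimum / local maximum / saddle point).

saddle point

∇phi = (6x - 6y + 4z - 1, -6x - 2y + 6z + 3, 4x + 6y + 2z - 2); substituting (51/142, 9/71, -7/71) gives ∇phi = (0, 0, 0), so (51/142, 9/71, -7/71) is indeed a critical point.
The Hessian is constant: H = [[6, -6, 4], [-6, -2, 6], [4, 6, 2]].
Leading principal minors: Δ₁ = 6, Δ₂ = -48, Δ₃ = -568.
The minors fit neither the all-positive nor the alternating-sign pattern, so H is indefinite: a saddle point.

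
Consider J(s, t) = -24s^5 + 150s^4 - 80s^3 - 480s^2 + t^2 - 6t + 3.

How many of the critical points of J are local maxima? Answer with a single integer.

J separates as a function of s plus a function of t, so ∇J=0 decouples.
∂J/∂s = -120s(s - 4)(s - 2)(s + 1) = 0 at s ∈ {-1, 0, 2, 4}; ∂J/∂t = 2(t - 3) = 0 at t ∈ {3}.
The Hessian is diagonal: diag(J_ss, J_tt). Second derivatives: J_ss(-1)=1800, J_ss(0)=-960, J_ss(2)=1440, J_ss(4)=-4800; J_tt(3)=2.
Local maxima occur where both diagonal entries negative: none. Count: 0.

0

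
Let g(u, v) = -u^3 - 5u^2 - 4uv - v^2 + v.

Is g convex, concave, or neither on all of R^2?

neither

The term -u^3 is cubic, so the Hessian is not constant.
∂²g/∂u² = -6u - 10, which takes both signs as u varies (negative for sufficiently large u). A diagonal entry of the Hessian changing sign means the Hessian is neither positive- nor negative-semidefinite on all of R^2.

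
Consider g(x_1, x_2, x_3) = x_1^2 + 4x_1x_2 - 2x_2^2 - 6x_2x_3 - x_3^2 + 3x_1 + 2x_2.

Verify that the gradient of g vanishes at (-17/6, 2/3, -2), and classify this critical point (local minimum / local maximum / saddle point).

saddle point

∇g = (2x_1 + 4x_2 + 3, 4x_1 - 4x_2 - 6x_3 + 2, -6x_2 - 2x_3); substituting (-17/6, 2/3, -2) gives ∇g = (0, 0, 0), so (-17/6, 2/3, -2) is indeed a critical point.
The Hessian is constant: H = [[2, 4, 0], [4, -4, -6], [0, -6, -2]].
Leading principal minors: Δ₁ = 2, Δ₂ = -24, Δ₃ = -24.
The minors fit neither the all-positive nor the alternating-sign pattern, so H is indefinite: a saddle point.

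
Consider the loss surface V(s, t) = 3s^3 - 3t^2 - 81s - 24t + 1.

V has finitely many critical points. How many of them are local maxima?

1

V separates as a function of s plus a function of t, so ∇V=0 decouples.
∂V/∂s = 9(s - 3)(s + 3) = 0 at s ∈ {-3, 3}; ∂V/∂t = -6(t + 4) = 0 at t ∈ {-4}.
The Hessian is diagonal: diag(V_ss, V_tt). Second derivatives: V_ss(-3)=-54, V_ss(3)=54; V_tt(-4)=-6.
Local maxima occur where both diagonal entries negative: (-3, -4). Count: 1.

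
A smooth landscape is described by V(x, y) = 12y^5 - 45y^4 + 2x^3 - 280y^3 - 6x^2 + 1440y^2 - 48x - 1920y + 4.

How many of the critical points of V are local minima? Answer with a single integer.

V separates as a function of x plus a function of y, so ∇V=0 decouples.
∂V/∂x = 6(x - 4)(x + 2) = 0 at x ∈ {-2, 4}; ∂V/∂y = 60(y - 4)(y - 2)(y - 1)(y + 4) = 0 at y ∈ {-4, 1, 2, 4}.
The Hessian is diagonal: diag(V_xx, V_yy). Second derivatives: V_xx(-2)=-36, V_xx(4)=36; V_yy(-4)=-14400, V_yy(1)=900, V_yy(2)=-720, V_yy(4)=2880.
Local minima occur where both diagonal entries positive: (4, 1), (4, 4). Count: 2.

2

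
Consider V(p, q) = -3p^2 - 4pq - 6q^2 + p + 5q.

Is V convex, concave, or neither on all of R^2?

concave

V is quadratic, so its Hessian is the constant matrix H = [[-6, -4], [-4, -12]].
det(H) = 56, tr(H) = -18.
det(H) > 0 and tr(H) < 0, so H is negative definite everywhere: concave.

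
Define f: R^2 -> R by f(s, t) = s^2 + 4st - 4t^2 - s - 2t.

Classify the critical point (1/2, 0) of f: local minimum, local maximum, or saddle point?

The Hessian of f is constant: H = [[2, 4], [4, -8]].
det(H) = 2·(-8) − 4² = -32.
Since det(H) < 0, H is indefinite and the critical point is a saddle point.

saddle point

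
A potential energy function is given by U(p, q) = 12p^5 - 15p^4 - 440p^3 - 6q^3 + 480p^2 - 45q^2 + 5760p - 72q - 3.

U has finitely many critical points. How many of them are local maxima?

U separates as a function of p plus a function of q, so ∇U=0 decouples.
∂U/∂p = 60(p - 4)(p - 3)(p + 2)(p + 4) = 0 at p ∈ {-4, -2, 3, 4}; ∂U/∂q = -18(q + 1)(q + 4) = 0 at q ∈ {-4, -1}.
The Hessian is diagonal: diag(U_pp, U_qq). Second derivatives: U_pp(-4)=-6720, U_pp(-2)=3600, U_pp(3)=-2100, U_pp(4)=2880; U_qq(-4)=54, U_qq(-1)=-54.
Local maxima occur where both diagonal entries negative: (-4, -1), (3, -1). Count: 2.

2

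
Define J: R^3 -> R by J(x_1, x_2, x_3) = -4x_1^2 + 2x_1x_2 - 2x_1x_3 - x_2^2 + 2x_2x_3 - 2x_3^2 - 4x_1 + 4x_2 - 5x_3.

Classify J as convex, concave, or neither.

J is quadratic, so its Hessian is the constant matrix H = [[-8, 2, -2], [2, -2, 2], [-2, 2, -4]].
Leading principal minors: -8, 12, -24.
Signs alternate −, +, − ⇒ H ≺ 0 ⇒ concave.

concave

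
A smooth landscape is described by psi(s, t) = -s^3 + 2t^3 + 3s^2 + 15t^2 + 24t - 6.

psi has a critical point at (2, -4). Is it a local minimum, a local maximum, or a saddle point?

The mixed partial ∂²psi/∂s∂t is 0, so the Hessian at any point is diag(psi_ss, psi_tt) = diag(6(-s + 1), 6(2t + 5)).
At (2, -4): H = diag(-6, -18).
Both eigenvalues are negative, so H is negative definite: a local maximum.

local maximum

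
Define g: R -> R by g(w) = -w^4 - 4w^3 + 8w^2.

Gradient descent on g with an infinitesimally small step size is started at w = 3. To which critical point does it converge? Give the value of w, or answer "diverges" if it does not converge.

g'(w) = -4w(w - 1)(w + 4), so g'(3) = -168.
Gradient descent moves in the -g' direction, i.e. w is increasing.
There is no critical point above w=3, and g' keeps the same sign, so the iterate runs off to +∞.

diverges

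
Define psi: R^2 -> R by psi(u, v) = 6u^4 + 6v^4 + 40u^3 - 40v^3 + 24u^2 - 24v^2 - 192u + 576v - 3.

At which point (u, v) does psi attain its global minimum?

(1, -2)

psi(u,v) separates as P(u) + Q(v) − 3, so its minimum is min P + min Q − 3.
P'(u) = 24(u - 1)(u + 2)(u + 4) vanishes at u ∈ {-4, -2, 1}; Q'(v) = 24(v - 4)(v - 3)(v + 2) vanishes at v ∈ {-2, 3, 4}.
Local minima of P (where P''>0): P(-4)=128, P(1)=-122. Local minima of Q: Q(-2)=-832, Q(4)=896.
So the global minimum of psi is P(1) + Q(-2) − 3 = -122 − 832 − 3 = -957, attained at (1, -2).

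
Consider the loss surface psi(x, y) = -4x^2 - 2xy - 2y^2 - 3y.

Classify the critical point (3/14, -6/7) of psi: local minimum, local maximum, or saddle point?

The Hessian of psi is constant: H = [[-8, -2], [-2, -4]].
det(H) = (-8)·(-4) − (-2)² = 28.
det(H) > 0 and tr(H) = -12 < 0, so H is negative definite and the point is a local maximum.

local maximum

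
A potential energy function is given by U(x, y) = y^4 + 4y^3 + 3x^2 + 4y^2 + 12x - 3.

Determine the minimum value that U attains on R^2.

-15

U(x,y) separates as P(x) + Q(y) − 3, so its minimum is min P + min Q − 3.
P'(x) = 6x + 12 vanishes at x ∈ {-2}; Q'(y) = 4y(y + 1)(y + 2) vanishes at y ∈ {-2, -1, 0}.
Local minima of P (where P''>0): P(-2)=-12. Local minima of Q: Q(-2)=0, Q(0)=0.
So the global minimum of U is P(-2) + Q(-2) − 3 = -12 + 0 − 3 = -15, attained at (-2, -2).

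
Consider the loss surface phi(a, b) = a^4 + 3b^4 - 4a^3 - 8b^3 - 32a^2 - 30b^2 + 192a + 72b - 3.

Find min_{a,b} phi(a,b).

-923

phi(a,b) separates as P(a) + Q(b) − 3, so its minimum is min P + min Q − 3.
P'(a) = 4(a - 4)(a - 3)(a + 4) vanishes at a ∈ {-4, 3, 4}; Q'(b) = 12(b - 3)(b - 1)(b + 2) vanishes at b ∈ {-2, 1, 3}.
Local minima of P (where P''>0): P(-4)=-768, P(4)=256. Local minima of Q: Q(-2)=-152, Q(3)=-27.
So the global minimum of phi is P(-4) + Q(-2) − 3 = -768 − 152 − 3 = -923, attained at (-4, -2).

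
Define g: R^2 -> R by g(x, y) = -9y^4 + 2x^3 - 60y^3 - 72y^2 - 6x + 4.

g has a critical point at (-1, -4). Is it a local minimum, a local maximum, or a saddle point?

local maximum

The mixed partial ∂²g/∂x∂y is 0, so the Hessian at any point is diag(g_xx, g_yy) = diag(12x, -36(3y^2 + 10y + 4)).
At (-1, -4): H = diag(-12, -432).
Both eigenvalues are negative, so H is negative definite: a local maximum.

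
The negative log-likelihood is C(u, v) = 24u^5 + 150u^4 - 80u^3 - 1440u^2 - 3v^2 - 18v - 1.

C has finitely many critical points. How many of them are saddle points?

C separates as a function of u plus a function of v, so ∇C=0 decouples.
∂C/∂u = 120u(u - 2)(u + 3)(u + 4) = 0 at u ∈ {-4, -3, 0, 2}; ∂C/∂v = -6(v + 3) = 0 at v ∈ {-3}.
The Hessian is diagonal: diag(C_uu, C_vv). Second derivatives: C_uu(-4)=-2880, C_uu(-3)=1800, C_uu(0)=-2880, C_uu(2)=7200; C_vv(-3)=-6.
Saddle points occur where the two diagonal entries have opposite signs: (-3, -3), (2, -3). Count: 2.

2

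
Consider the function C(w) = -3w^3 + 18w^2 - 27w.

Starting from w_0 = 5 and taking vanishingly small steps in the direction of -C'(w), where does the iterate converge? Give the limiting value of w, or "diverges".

C'(w) = -9(w - 3)(w - 1), so C'(5) = -72.
Gradient descent moves in the -C' direction, i.e. w is increasing.
There is no critical point above w=5, and C' keeps the same sign, so the iterate runs off to +∞.

diverges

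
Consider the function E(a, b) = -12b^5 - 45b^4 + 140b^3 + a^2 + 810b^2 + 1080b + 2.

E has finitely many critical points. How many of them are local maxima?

0

E separates as a function of a plus a function of b, so ∇E=0 decouples.
∂E/∂a = 2a = 0 at a ∈ {0}; ∂E/∂b = -60(b - 3)(b + 1)(b + 2)(b + 3) = 0 at b ∈ {-3, -2, -1, 3}.
The Hessian is diagonal: diag(E_aa, E_bb). Second derivatives: E_aa(0)=2; E_bb(-3)=720, E_bb(-2)=-300, E_bb(-1)=480, E_bb(3)=-7200.
Local maxima occur where both diagonal entries negative: none. Count: 0.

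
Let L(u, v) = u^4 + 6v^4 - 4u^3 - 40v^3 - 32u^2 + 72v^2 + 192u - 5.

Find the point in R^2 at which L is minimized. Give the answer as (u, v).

L(u,v) separates as P(u) + Q(v) − 5, so its minimum is min P + min Q − 5.
P'(u) = 4(u - 4)(u - 3)(u + 4) vanishes at u ∈ {-4, 3, 4}; Q'(v) = 24v(v - 3)(v - 2) vanishes at v ∈ {0, 2, 3}.
Local minima of P (where P''>0): P(-4)=-768, P(4)=256. Local minima of Q: Q(0)=0, Q(3)=54.
So the global minimum of L is P(-4) + Q(0) − 5 = -768 + 0 − 5 = -773, attained at (-4, 0).

(-4, 0)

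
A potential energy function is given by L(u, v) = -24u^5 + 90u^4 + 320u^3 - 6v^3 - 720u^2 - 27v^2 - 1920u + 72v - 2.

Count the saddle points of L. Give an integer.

4

L separates as a function of u plus a function of v, so ∇L=0 decouples.
∂L/∂u = -120(u - 4)(u - 2)(u + 1)(u + 2) = 0 at u ∈ {-2, -1, 2, 4}; ∂L/∂v = -18(v - 1)(v + 4) = 0 at v ∈ {-4, 1}.
The Hessian is diagonal: diag(L_uu, L_vv). Second derivatives: L_uu(-2)=2880, L_uu(-1)=-1800, L_uu(2)=2880, L_uu(4)=-7200; L_vv(-4)=90, L_vv(1)=-90.
Saddle points occur where the two diagonal entries have opposite signs: (-2, 1), (-1, -4), (2, 1), (4, -4). Count: 4.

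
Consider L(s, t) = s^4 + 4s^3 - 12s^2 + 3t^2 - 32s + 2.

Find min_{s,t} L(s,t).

L(s,t) separates as P(s) + Q(t) + 2, so its minimum is min P + min Q + 2.
P'(s) = 4(s - 2)(s + 1)(s + 4) vanishes at s ∈ {-4, -1, 2}; Q'(t) = 6t vanishes at t ∈ {0}.
Local minima of P (where P''>0): P(-4)=-64, P(2)=-64. Local minima of Q: Q(0)=0.
So the global minimum of L is P(-4) + Q(0) + 2 = -64 + 0 + 2 = -62, attained at (-4, 0).

-62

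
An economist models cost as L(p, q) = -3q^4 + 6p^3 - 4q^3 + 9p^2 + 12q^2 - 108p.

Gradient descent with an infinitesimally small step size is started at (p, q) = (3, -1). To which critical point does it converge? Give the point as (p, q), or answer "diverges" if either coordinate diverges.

L is separable, so gradient descent decouples: p follows -∂L/∂p, q follows -∂L/∂q.
∂L/∂p = 18(p - 2)(p + 3); at p=3 this is 108, so p decreases.
∂L/∂q = -12q(q - 1)(q + 2); at q=-1 this is -24, so q increases.
p converges to its nearest critical value 2 (a local min of the p-part); q converges to 0. The iterate converges to (2, 0).

(2, 0)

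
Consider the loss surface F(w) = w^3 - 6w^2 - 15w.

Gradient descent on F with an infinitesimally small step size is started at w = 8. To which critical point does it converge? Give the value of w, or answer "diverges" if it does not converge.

F'(w) = 3(w - 5)(w + 1), so F'(8) = 81.
Gradient descent moves in the -F' direction, i.e. w is decreasing.
The nearest critical point in that direction is w = 5, where F'' = 18 > 0 (a local minimum). The iterate converges there.

5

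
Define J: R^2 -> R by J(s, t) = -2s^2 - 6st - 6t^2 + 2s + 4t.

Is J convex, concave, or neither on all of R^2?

J is quadratic, so its Hessian is the constant matrix H = [[-4, -6], [-6, -12]].
det(H) = 12, tr(H) = -16.
det(H) > 0 and tr(H) < 0, so H is negative definite everywhere: concave.

concave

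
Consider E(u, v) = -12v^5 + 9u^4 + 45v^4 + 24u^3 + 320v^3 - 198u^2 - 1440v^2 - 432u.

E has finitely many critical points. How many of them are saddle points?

E separates as a function of u plus a function of v, so ∇E=0 decouples.
∂E/∂u = 36(u - 3)(u + 1)(u + 4) = 0 at u ∈ {-4, -1, 3}; ∂E/∂v = -60v(v - 4)(v - 3)(v + 4) = 0 at v ∈ {-4, 0, 3, 4}.
The Hessian is diagonal: diag(E_uu, E_vv). Second derivatives: E_uu(-4)=756, E_uu(-1)=-432, E_uu(3)=1008; E_vv(-4)=13440, E_vv(0)=-2880, E_vv(3)=1260, E_vv(4)=-1920.
Saddle points occur where the two diagonal entries have opposite signs: (-4, 0), (-4, 4), (-1, -4), (-1, 3), (3, 0), (3, 4). Count: 6.

6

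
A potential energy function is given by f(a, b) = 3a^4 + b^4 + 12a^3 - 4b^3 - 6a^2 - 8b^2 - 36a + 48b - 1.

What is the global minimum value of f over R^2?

f(a,b) separates as P(a) + Q(b) − 1, so its minimum is min P + min Q − 1.
P'(a) = 12(a - 1)(a + 1)(a + 3) vanishes at a ∈ {-3, -1, 1}; Q'(b) = 4(b - 3)(b - 2)(b + 2) vanishes at b ∈ {-2, 2, 3}.
Local minima of P (where P''>0): P(-3)=-27, P(1)=-27. Local minima of Q: Q(-2)=-80, Q(3)=45.
So the global minimum of f is P(-3) + Q(-2) − 1 = -27 − 80 − 1 = -108, attained at (-3, -2).

-108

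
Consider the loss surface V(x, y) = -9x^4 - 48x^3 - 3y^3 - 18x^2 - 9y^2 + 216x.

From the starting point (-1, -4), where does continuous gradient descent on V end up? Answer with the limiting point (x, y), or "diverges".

(-2, -2)

V is separable, so gradient descent decouples: x follows -∂V/∂x, y follows -∂V/∂y.
∂V/∂x = -36(x - 1)(x + 2)(x + 3); at x=-1 this is 144, so x decreases.
∂V/∂y = -9y(y + 2); at y=-4 this is -72, so y increases.
x converges to its nearest critical value -2 (a local min of the x-part); y converges to -2. The iterate converges to (-2, -2).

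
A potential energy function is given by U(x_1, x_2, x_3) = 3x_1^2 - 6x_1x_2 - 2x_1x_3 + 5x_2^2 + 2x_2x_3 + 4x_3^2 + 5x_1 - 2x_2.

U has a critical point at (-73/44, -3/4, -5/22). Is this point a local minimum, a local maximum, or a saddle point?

local minimum

The Hessian is constant: H = [[6, -6, -2], [-6, 10, 2], [-2, 2, 8]].
Leading principal minors: Δ₁ = 6, Δ₂ = 24, Δ₃ = 176.
All leading minors are positive, so H is positive definite: a local minimum.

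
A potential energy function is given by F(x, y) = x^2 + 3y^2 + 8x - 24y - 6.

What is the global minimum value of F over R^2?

-70

F(x,y) separates as P(x) + Q(y) − 6, so its minimum is min P + min Q − 6.
P'(x) = 2x + 8 vanishes at x ∈ {-4}; Q'(y) = 6y - 24 vanishes at y ∈ {4}.
Local minima of P (where P''>0): P(-4)=-16. Local minima of Q: Q(4)=-48.
So the global minimum of F is P(-4) + Q(4) − 6 = -16 − 48 − 6 = -70, attained at (-4, 4).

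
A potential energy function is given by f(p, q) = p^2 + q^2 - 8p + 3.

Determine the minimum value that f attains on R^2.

f(p,q) separates as A(p) + B(q) + 3, so its minimum is min A + min B + 3.
A'(p) = 2p - 8 vanishes at p ∈ {4}; B'(q) = 2q vanishes at q ∈ {0}.
Local minima of A (where A''>0): A(4)=-16. Local minima of B: B(0)=0.
So the global minimum of f is A(4) + B(0) + 3 = -16 + 0 + 3 = -13, attained at (4, 0).

-13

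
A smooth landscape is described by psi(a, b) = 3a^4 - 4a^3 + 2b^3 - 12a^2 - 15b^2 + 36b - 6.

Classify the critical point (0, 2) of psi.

The mixed partial ∂²psi/∂a∂b is 0, so the Hessian at any point is diag(psi_aa, psi_bb) = diag(12(3a^2 - 2a - 2), 6(2b - 5)).
At (0, 2): H = diag(-24, -6).
Both eigenvalues are negative, so H is negative definite: a local maximum.

local maximum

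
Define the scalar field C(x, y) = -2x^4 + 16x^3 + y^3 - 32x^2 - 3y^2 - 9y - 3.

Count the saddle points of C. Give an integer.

3

C separates as a function of x plus a function of y, so ∇C=0 decouples.
∂C/∂x = -8x(x - 4)(x - 2) = 0 at x ∈ {0, 2, 4}; ∂C/∂y = 3(y - 3)(y + 1) = 0 at y ∈ {-1, 3}.
The Hessian is diagonal: diag(C_xx, C_yy). Second derivatives: C_xx(0)=-64, C_xx(2)=32, C_xx(4)=-64; C_yy(-1)=-12, C_yy(3)=12.
Saddle points occur where the two diagonal entries have opposite signs: (0, 3), (2, -1), (4, 3). Count: 3.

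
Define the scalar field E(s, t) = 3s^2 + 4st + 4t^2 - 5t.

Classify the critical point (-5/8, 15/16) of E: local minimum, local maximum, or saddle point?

The Hessian of E is constant: H = [[6, 4], [4, 8]].
det(H) = 6·8 − 4² = 32.
det(H) > 0 and tr(H) = 14 > 0, so H is positive definite and the point is a local minimum.

local minimum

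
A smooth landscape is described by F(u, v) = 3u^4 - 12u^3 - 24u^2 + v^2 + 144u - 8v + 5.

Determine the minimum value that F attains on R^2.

-251

F(u,v) separates as P(u) + Q(v) + 5, so its minimum is min P + min Q + 5.
P'(u) = 12(u - 3)(u - 2)(u + 2) vanishes at u ∈ {-2, 2, 3}; Q'(v) = 2v - 8 vanishes at v ∈ {4}.
Local minima of P (where P''>0): P(-2)=-240, P(3)=135. Local minima of Q: Q(4)=-16.
So the global minimum of F is P(-2) + Q(4) + 5 = -240 − 16 + 5 = -251, attained at (-2, 4).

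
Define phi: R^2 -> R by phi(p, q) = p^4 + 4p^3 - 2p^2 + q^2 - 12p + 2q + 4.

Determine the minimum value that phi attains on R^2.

-6

phi(p,q) separates as A(p) + B(q) + 4, so its minimum is min A + min B + 4.
A'(p) = 4(p - 1)(p + 1)(p + 3) vanishes at p ∈ {-3, -1, 1}; B'(q) = 2q + 2 vanishes at q ∈ {-1}.
Local minima of A (where A''>0): A(-3)=-9, A(1)=-9. Local minima of B: B(-1)=-1.
So the global minimum of phi is A(-3) + B(-1) + 4 = -9 − 1 + 4 = -6, attained at (-3, -1).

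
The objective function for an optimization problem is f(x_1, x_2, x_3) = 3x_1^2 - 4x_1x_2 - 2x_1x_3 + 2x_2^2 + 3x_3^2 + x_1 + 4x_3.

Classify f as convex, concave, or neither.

convex

f is quadratic, so its Hessian is the constant matrix H = [[6, -4, -2], [-4, 4, 0], [-2, 0, 6]].
Leading principal minors: 6, 8, 32.
All positive ⇒ H ≻ 0 ⇒ convex.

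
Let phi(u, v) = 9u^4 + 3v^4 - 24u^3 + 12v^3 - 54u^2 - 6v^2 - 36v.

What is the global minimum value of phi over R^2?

phi(u,v) separates as P(u) + Q(v), so its minimum is min P + min Q.
P'(u) = 36u(u - 3)(u + 1) vanishes at u ∈ {-1, 0, 3}; Q'(v) = 12(v - 1)(v + 1)(v + 3) vanishes at v ∈ {-3, -1, 1}.
Local minima of P (where P''>0): P(-1)=-21, P(3)=-405. Local minima of Q: Q(-3)=-27, Q(1)=-27.
So the global minimum of phi is P(3) + Q(-3) = -405 − 27 = -432, attained at (3, -3).

-432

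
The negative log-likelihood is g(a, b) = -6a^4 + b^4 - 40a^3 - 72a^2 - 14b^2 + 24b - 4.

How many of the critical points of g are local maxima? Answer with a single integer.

g separates as a function of a plus a function of b, so ∇g=0 decouples.
∂g/∂a = -24a(a + 2)(a + 3) = 0 at a ∈ {-3, -2, 0}; ∂g/∂b = 4(b - 2)(b - 1)(b + 3) = 0 at b ∈ {-3, 1, 2}.
The Hessian is diagonal: diag(g_aa, g_bb). Second derivatives: g_aa(-3)=-72, g_aa(-2)=48, g_aa(0)=-144; g_bb(-3)=80, g_bb(1)=-16, g_bb(2)=20.
Local maxima occur where both diagonal entries negative: (-3, 1), (0, 1). Count: 2.

2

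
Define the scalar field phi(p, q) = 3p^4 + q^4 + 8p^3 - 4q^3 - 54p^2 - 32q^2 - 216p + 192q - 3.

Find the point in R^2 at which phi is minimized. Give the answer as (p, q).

phi(p,q) separates as A(p) + B(q) − 3, so its minimum is min A + min B − 3.
A'(p) = 12(p - 3)(p + 2)(p + 3) vanishes at p ∈ {-3, -2, 3}; B'(q) = 4(q - 4)(q - 3)(q + 4) vanishes at q ∈ {-4, 3, 4}.
Local minima of A (where A''>0): A(-3)=189, A(3)=-675. Local minima of B: B(-4)=-768, B(4)=256.
So the global minimum of phi is A(3) + B(-4) − 3 = -675 − 768 − 3 = -1446, attained at (3, -4).

(3, -4)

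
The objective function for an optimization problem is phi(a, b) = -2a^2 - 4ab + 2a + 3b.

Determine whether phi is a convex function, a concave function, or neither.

neither

phi is quadratic, so its Hessian is the constant matrix H = [[-4, -4], [-4, 0]].
det(H) = -16, tr(H) = -4.
det(H) < 0, so H is indefinite: neither convex nor concave.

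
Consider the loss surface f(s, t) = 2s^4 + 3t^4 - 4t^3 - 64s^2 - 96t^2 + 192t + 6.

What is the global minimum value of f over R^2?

-1786

f(s,t) separates as P(s) + Q(t) + 6, so its minimum is min P + min Q + 6.
P'(s) = 8s(s - 4)(s + 4) vanishes at s ∈ {-4, 0, 4}; Q'(t) = 12(t - 4)(t - 1)(t + 4) vanishes at t ∈ {-4, 1, 4}.
Local minima of P (where P''>0): P(-4)=-512, P(4)=-512. Local minima of Q: Q(-4)=-1280, Q(4)=-256.
So the global minimum of f is P(-4) + Q(-4) + 6 = -512 − 1280 + 6 = -1786, attained at (-4, -4).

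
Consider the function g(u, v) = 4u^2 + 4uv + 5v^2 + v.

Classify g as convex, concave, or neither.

convex

g is quadratic, so its Hessian is the constant matrix H = [[8, 4], [4, 10]].
det(H) = 64, tr(H) = 18.
det(H) > 0 and tr(H) > 0, so H is positive definite everywhere: convex.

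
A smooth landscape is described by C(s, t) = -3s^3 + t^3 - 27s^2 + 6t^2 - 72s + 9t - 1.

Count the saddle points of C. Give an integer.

2

C separates as a function of s plus a function of t, so ∇C=0 decouples.
∂C/∂s = -9(s + 2)(s + 4) = 0 at s ∈ {-4, -2}; ∂C/∂t = 3(t + 1)(t + 3) = 0 at t ∈ {-3, -1}.
The Hessian is diagonal: diag(C_ss, C_tt). Second derivatives: C_ss(-4)=18, C_ss(-2)=-18; C_tt(-3)=-6, C_tt(-1)=6.
Saddle points occur where the two diagonal entries have opposite signs: (-4, -3), (-2, -1). Count: 2.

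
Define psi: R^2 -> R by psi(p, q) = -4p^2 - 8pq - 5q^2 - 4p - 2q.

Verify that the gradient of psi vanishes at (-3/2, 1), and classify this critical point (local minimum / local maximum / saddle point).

∇psi = (-8p - 8q - 4, -8p - 10q - 2); substituting (-3/2, 1) gives ∇psi = (0, 0), so (-3/2, 1) is indeed a critical point.
The Hessian of psi is constant: H = [[-8, -8], [-8, -10]].
det(H) = (-8)·(-10) − (-8)² = 16.
det(H) > 0 and tr(H) = -18 < 0, so H is negative definite and the point is a local maximum.

local maximum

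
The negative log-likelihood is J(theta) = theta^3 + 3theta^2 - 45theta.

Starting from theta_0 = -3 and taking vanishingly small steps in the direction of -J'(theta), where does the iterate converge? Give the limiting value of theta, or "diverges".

3

J'(theta) = 3(theta - 3)(theta + 5), so J'(-3) = -36.
Gradient descent moves in the -J' direction, i.e. theta is increasing.
The nearest critical point in that direction is theta = 3, where J'' = 24 > 0 (a local minimum). The iterate converges there.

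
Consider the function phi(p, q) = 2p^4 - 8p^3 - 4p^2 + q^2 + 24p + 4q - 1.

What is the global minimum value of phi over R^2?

phi(p,q) separates as A(p) + B(q) − 1, so its minimum is min A + min B − 1.
A'(p) = 8(p - 3)(p - 1)(p + 1) vanishes at p ∈ {-1, 1, 3}; B'(q) = 2q + 4 vanishes at q ∈ {-2}.
Local minima of A (where A''>0): A(-1)=-18, A(3)=-18. Local minima of B: B(-2)=-4.
So the global minimum of phi is A(-1) + B(-2) − 1 = -18 − 4 − 1 = -23, attained at (-1, -2).

-23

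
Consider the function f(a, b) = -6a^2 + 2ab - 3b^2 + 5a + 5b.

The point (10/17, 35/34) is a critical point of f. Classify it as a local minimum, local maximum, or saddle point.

local maximum

The Hessian of f is constant: H = [[-12, 2], [2, -6]].
det(H) = (-12)·(-6) − 2² = 68.
det(H) > 0 and tr(H) = -18 < 0, so H is negative definite and the point is a local maximum.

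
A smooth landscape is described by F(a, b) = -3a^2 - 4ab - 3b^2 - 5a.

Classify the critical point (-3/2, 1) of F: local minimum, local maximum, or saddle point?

The Hessian of F is constant: H = [[-6, -4], [-4, -6]].
det(H) = (-6)·(-6) − (-4)² = 20.
det(H) > 0 and tr(H) = -12 < 0, so H is negative definite and the point is a local maximum.

local maximum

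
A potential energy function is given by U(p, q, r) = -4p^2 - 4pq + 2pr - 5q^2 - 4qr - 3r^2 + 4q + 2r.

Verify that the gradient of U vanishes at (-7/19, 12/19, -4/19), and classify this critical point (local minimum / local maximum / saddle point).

∇U = (-8p - 4q + 2r, -4p - 10q - 4r + 4, 2p - 4q - 6r + 2); substituting (-7/19, 12/19, -4/19) gives ∇U = (0, 0, 0), so (-7/19, 12/19, -4/19) is indeed a critical point.
The Hessian is constant: H = [[-8, -4, 2], [-4, -10, -4], [2, -4, -6]].
Leading principal minors: Δ₁ = -8, Δ₂ = 64, Δ₃ = -152.
The minors alternate sign starting negative (−, +, −), so H is negative definite: a local maximum.

local maximum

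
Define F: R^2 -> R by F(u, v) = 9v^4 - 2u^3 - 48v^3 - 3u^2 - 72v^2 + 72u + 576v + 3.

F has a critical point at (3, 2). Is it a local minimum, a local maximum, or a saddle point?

The mixed partial ∂²F/∂u∂v is 0, so the Hessian at any point is diag(F_uu, F_vv) = diag(-6(2u + 1), 36(3v^2 - 8v - 4)).
At (3, 2): H = diag(-42, -288).
Both eigenvalues are negative, so H is negative definite: a local maximum.

local maximum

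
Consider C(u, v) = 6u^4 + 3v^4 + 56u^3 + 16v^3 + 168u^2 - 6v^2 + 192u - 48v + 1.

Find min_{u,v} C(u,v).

C(u,v) separates as P(u) + Q(v) + 1, so its minimum is min P + min Q + 1.
P'(u) = 24(u + 1)(u + 2)(u + 4) vanishes at u ∈ {-4, -2, -1}; Q'(v) = 12(v - 1)(v + 1)(v + 4) vanishes at v ∈ {-4, -1, 1}.
Local minima of P (where P''>0): P(-4)=-128, P(-1)=-74. Local minima of Q: Q(-4)=-160, Q(1)=-35.
So the global minimum of C is P(-4) + Q(-4) + 1 = -128 − 160 + 1 = -287, attained at (-4, -4).

-287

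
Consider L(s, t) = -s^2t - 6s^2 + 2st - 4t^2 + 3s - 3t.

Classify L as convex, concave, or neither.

neither

The term -s^2t is cubic, so the Hessian is not constant.
∂²L/∂s² = -2t - 12, which takes both signs as t varies (negative for sufficiently large t). A diagonal entry of the Hessian changing sign means the Hessian is neither positive- nor negative-semidefinite on all of R^2.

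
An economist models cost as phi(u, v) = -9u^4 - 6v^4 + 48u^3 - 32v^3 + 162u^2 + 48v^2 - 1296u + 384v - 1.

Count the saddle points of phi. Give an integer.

phi separates as a function of u plus a function of v, so ∇phi=0 decouples.
∂phi/∂u = -36(u - 4)(u - 3)(u + 3) = 0 at u ∈ {-3, 3, 4}; ∂phi/∂v = -24(v - 2)(v + 2)(v + 4) = 0 at v ∈ {-4, -2, 2}.
The Hessian is diagonal: diag(phi_uu, phi_vv). Second derivatives: phi_uu(-3)=-1512, phi_uu(3)=216, phi_uu(4)=-252; phi_vv(-4)=-288, phi_vv(-2)=192, phi_vv(2)=-576.
Saddle points occur where the two diagonal entries have opposite signs: (-3, -2), (3, -4), (3, 2), (4, -2). Count: 4.

4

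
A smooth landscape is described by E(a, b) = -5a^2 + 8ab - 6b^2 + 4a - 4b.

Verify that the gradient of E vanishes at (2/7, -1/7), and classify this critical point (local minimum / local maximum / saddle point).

∇E = (-10a + 8b + 4, 8a - 12b - 4); substituting (2/7, -1/7) gives ∇E = (0, 0), so (2/7, -1/7) is indeed a critical point.
The Hessian of E is constant: H = [[-10, 8], [8, -12]].
det(H) = (-10)·(-12) − 8² = 56.
det(H) > 0 and tr(H) = -22 < 0, so H is negative definite and the point is a local maximum.

local maximum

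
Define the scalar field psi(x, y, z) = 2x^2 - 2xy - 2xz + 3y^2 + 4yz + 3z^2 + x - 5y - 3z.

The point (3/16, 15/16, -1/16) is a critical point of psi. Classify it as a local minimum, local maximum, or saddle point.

local minimum

The Hessian is constant: H = [[4, -2, -2], [-2, 6, 4], [-2, 4, 6]].
Leading principal minors: Δ₁ = 4, Δ₂ = 20, Δ₃ = 64.
All leading minors are positive, so H is positive definite: a local minimum.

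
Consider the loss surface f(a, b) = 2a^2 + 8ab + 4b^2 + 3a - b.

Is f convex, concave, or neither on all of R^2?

neither

f is quadratic, so its Hessian is the constant matrix H = [[4, 8], [8, 8]].
det(H) = -32, tr(H) = 12.
det(H) < 0, so H is indefinite: neither convex nor concave.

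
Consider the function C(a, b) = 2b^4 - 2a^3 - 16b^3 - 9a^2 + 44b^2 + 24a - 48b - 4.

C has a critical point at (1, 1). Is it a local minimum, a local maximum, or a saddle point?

saddle point

The mixed partial ∂²C/∂a∂b is 0, so the Hessian at any point is diag(C_aa, C_bb) = diag(-6(2a + 3), 8(3b^2 - 12b + 11)).
At (1, 1): H = diag(-30, 16).
The eigenvalues have opposite signs, so H is indefinite: a saddle point.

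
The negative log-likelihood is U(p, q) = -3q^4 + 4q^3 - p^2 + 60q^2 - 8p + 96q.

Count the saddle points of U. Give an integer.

U separates as a function of p plus a function of q, so ∇U=0 decouples.
∂U/∂p = -2(p + 4) = 0 at p ∈ {-4}; ∂U/∂q = -12(q - 4)(q + 1)(q + 2) = 0 at q ∈ {-2, -1, 4}.
The Hessian is diagonal: diag(U_pp, U_qq). Second derivatives: U_pp(-4)=-2; U_qq(-2)=-72, U_qq(-1)=60, U_qq(4)=-360.
Saddle points occur where the two diagonal entries have opposite signs: (-4, -1). Count: 1.

1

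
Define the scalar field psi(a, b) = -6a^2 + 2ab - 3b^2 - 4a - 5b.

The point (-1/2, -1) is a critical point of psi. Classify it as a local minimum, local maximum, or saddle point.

The Hessian of psi is constant: H = [[-12, 2], [2, -6]].
det(H) = (-12)·(-6) − 2² = 68.
det(H) > 0 and tr(H) = -18 < 0, so H is negative definite and the point is a local maximum.

local maximum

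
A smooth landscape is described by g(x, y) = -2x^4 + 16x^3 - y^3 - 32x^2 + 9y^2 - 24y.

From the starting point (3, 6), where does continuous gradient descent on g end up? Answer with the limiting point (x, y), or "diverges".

diverges

g is separable, so gradient descent decouples: x follows -∂g/∂x, y follows -∂g/∂y.
∂g/∂x = -8x(x - 4)(x - 2); at x=3 this is 24, so x decreases.
∂g/∂y = -3(y - 4)(y - 2); at y=6 this is -24, so y increases.
The y-coordinate has no critical point in that direction and runs off to infinity.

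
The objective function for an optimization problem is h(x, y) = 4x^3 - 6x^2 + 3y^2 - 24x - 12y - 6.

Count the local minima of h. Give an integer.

h separates as a function of x plus a function of y, so ∇h=0 decouples.
∂h/∂x = 12(x - 2)(x + 1) = 0 at x ∈ {-1, 2}; ∂h/∂y = 6(y - 2) = 0 at y ∈ {2}.
The Hessian is diagonal: diag(h_xx, h_yy). Second derivatives: h_xx(-1)=-36, h_xx(2)=36; h_yy(2)=6.
Local minima occur where both diagonal entries positive: (2, 2). Count: 1.

1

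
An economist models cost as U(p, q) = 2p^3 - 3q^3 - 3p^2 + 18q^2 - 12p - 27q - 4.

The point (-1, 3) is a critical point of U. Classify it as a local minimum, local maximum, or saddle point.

The mixed partial ∂²U/∂p∂q is 0, so the Hessian at any point is diag(U_pp, U_qq) = diag(6(2p - 1), 18(-q + 2)).
At (-1, 3): H = diag(-18, -18).
Both eigenvalues are negative, so H is negative definite: a local maximum.

local maximum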